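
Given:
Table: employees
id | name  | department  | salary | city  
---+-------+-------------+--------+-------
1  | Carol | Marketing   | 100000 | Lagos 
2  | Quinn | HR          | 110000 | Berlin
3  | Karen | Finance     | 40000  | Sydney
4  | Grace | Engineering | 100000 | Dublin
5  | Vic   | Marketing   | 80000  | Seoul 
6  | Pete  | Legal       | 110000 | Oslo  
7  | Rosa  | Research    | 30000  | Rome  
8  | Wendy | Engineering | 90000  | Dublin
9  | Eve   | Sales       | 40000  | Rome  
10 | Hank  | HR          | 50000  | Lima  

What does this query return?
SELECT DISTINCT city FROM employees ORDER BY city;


All 'city' values (row order): Lagos, Berlin, Sydney, Dublin, Seoul, Oslo, Rome, Dublin, Rome, Lima
Removing duplicates leaves 8 unique value(s).

8 values:
Berlin
Dublin
Lagos
Lima
Oslo
Rome
Seoul
Sydney


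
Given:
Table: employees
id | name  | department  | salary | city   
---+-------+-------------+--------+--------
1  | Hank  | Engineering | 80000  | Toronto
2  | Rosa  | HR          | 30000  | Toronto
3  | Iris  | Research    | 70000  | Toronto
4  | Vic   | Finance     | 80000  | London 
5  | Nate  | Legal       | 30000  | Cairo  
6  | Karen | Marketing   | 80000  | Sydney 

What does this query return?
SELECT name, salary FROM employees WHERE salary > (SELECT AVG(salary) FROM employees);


Subquery: AVG(salary) = 61666.67
Filtering: salary > 61666.67
  Hank (80000) -> MATCH
  Iris (70000) -> MATCH
  Vic (80000) -> MATCH
  Karen (80000) -> MATCH


4 rows:
Hank, 80000
Iris, 70000
Vic, 80000
Karen, 80000


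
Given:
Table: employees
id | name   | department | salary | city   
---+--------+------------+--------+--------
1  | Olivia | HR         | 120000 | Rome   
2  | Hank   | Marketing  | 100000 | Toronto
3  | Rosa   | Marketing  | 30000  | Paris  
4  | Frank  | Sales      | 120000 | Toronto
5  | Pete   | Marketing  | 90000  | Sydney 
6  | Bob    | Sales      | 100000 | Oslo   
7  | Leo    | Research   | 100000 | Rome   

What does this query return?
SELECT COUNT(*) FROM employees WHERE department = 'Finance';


Counting rows where department = 'Finance'


0


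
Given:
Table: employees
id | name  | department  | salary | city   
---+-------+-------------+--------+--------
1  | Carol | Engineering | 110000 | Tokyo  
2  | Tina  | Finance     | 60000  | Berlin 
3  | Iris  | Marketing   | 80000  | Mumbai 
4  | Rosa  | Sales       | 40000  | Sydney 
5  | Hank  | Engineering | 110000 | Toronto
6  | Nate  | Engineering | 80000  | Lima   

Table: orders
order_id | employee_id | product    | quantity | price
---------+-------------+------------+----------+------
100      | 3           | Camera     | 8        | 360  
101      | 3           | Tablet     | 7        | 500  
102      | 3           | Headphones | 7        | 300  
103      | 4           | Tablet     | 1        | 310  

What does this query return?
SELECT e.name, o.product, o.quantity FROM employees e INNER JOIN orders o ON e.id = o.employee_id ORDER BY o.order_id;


Joining employees.id = orders.employee_id:
  employee Iris (id=3) -> order Camera
  employee Iris (id=3) -> order Tablet
  employee Iris (id=3) -> order Headphones
  employee Rosa (id=4) -> order Tablet


4 rows:
Iris, Camera, 8
Iris, Tablet, 7
Iris, Headphones, 7
Rosa, Tablet, 1


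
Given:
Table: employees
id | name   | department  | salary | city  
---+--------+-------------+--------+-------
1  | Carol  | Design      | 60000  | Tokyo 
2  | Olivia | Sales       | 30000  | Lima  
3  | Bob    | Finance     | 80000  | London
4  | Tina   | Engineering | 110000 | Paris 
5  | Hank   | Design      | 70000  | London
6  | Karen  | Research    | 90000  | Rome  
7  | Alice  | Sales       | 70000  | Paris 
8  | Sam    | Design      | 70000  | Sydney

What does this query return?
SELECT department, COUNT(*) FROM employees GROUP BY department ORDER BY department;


Assigning each row to its department group:
  Carol -> Design
  Olivia -> Sales
  Bob -> Finance
  Tina -> Engineering
  Hank -> Design
  Karen -> Research
  Alice -> Sales
  Sam -> Design


5 groups:
Design, 3
Engineering, 1
Finance, 1
Research, 1
Sales, 2


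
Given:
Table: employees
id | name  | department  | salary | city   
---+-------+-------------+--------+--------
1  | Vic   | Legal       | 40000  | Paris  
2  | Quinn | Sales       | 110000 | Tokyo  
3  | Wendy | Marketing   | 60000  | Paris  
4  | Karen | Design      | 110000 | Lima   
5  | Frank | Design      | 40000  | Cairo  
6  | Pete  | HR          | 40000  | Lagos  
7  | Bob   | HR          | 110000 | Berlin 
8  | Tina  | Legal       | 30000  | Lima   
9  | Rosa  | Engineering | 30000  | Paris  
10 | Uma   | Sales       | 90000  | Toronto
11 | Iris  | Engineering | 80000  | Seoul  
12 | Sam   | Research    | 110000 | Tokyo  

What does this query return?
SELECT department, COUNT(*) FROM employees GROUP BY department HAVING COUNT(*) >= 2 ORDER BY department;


Groups with count >= 2:
  Design: 2 -> PASS
  Engineering: 2 -> PASS
  HR: 2 -> PASS
  Legal: 2 -> PASS
  Sales: 2 -> PASS
  Marketing: 1 -> filtered out
  Research: 1 -> filtered out


5 groups:
Design, 2
Engineering, 2
HR, 2
Legal, 2
Sales, 2


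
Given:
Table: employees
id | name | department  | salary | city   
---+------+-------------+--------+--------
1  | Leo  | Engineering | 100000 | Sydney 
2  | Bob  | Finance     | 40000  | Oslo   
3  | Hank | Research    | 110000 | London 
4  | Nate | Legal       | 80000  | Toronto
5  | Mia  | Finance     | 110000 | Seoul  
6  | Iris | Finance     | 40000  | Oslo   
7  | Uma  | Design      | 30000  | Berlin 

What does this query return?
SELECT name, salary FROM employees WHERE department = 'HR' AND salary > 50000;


Filtering: department = 'HR' AND salary > 50000
Matching: 0 rows

Empty result set (0 rows)


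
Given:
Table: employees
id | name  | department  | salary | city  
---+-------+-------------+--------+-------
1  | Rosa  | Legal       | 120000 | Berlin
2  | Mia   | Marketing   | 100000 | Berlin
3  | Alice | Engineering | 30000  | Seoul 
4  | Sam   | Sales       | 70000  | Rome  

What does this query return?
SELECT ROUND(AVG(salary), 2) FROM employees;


SUM(salary) = 320000
COUNT = 4
ROUND(AVG, 2) = ROUND(320000 / 4, 2) = 80000.0

80000.0


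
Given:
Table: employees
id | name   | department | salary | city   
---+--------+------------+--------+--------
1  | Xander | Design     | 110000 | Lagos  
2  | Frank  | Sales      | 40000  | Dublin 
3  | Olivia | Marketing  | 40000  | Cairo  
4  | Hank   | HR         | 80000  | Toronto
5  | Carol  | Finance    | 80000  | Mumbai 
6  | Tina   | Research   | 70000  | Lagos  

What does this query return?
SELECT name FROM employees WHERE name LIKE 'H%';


LIKE 'H%' matches names starting with 'H'
Matching: 1

1 rows:
Hank


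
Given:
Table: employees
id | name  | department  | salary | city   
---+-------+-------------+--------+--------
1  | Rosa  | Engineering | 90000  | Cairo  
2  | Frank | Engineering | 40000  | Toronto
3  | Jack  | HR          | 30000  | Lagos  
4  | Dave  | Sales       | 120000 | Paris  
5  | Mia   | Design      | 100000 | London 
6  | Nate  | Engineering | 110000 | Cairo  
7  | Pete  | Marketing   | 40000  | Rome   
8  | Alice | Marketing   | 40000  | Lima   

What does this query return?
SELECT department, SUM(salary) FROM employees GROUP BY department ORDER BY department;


Summing salary within each department:
  Design: 100000 = 100000
  Engineering: 90000 + 40000 + 110000 = 240000
  HR: 30000 = 30000
  Marketing: 40000 + 40000 = 80000
  Sales: 120000 = 120000


5 groups:
Design, 100000
Engineering, 240000
HR, 30000
Marketing, 80000
Sales, 120000


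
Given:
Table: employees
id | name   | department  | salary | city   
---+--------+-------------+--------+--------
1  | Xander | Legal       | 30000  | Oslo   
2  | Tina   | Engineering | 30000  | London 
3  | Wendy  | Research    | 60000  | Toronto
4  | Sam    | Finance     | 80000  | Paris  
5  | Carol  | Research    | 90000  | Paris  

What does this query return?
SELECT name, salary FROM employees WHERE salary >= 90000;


Filtering: salary >= 90000
Matching: 1 rows

1 rows:
Carol, 90000


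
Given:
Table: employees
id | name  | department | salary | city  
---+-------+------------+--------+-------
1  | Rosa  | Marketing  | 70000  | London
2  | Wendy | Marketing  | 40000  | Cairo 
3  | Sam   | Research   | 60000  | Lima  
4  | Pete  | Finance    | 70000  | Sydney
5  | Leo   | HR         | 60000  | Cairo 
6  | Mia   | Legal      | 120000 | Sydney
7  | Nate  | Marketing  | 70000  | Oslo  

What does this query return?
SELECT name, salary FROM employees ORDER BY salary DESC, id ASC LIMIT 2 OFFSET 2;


Sort by salary DESC (id ASC tiebreak), then skip 2 and take 2
Rows 3 through 4

2 rows:
Pete, 70000
Nate, 70000


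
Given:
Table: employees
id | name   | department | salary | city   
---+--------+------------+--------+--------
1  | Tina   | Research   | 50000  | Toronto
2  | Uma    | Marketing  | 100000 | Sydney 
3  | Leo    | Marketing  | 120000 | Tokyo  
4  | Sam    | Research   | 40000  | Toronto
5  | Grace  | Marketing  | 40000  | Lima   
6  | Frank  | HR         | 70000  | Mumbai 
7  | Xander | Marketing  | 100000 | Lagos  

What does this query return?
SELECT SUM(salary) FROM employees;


SUM(salary) = 50000 + 100000 + 120000 + 40000 + 40000 + 70000 + 100000 = 520000

520000


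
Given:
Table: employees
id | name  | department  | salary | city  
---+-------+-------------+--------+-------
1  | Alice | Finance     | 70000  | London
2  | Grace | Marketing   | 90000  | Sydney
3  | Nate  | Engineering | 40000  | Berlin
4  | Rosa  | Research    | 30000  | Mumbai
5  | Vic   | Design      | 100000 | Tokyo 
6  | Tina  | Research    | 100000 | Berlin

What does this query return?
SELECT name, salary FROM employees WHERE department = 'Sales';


Filtering: department = 'Sales'
Matching rows: 0

Empty result set (0 rows)


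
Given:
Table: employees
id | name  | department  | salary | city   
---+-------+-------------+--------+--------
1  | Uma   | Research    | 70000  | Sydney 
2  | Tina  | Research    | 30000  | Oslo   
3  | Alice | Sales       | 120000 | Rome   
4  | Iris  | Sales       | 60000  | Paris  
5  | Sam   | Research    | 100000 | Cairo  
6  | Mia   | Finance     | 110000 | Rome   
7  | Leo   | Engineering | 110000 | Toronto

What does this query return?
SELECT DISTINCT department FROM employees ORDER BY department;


All 'department' values (row order): Research, Research, Sales, Sales, Research, Finance, Engineering
Removing duplicates leaves 4 unique value(s).

4 values:
Engineering
Finance
Research
Sales


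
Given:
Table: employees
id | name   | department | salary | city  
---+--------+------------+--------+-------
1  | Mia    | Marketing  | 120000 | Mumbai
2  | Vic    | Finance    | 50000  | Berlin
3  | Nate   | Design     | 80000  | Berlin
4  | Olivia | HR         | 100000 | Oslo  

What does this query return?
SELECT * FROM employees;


SELECT * returns all 4 rows with all columns

4 rows:
1, Mia, Marketing, 120000, Mumbai
2, Vic, Finance, 50000, Berlin
3, Nate, Design, 80000, Berlin
4, Olivia, HR, 100000, Oslo


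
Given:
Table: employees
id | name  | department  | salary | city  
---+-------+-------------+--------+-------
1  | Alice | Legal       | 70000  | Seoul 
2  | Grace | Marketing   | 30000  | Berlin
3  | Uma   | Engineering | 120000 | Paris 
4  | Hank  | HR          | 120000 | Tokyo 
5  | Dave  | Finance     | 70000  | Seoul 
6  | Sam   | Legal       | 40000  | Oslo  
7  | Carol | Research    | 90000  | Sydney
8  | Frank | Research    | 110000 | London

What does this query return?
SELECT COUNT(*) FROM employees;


COUNT(*) counts all rows

8


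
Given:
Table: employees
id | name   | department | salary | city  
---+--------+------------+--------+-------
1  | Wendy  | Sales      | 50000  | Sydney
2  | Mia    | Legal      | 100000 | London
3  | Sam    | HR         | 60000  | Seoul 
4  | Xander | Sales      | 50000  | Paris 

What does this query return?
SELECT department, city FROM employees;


Projecting columns: department, city

4 rows:
Sales, Sydney
Legal, London
HR, Seoul
Sales, Paris


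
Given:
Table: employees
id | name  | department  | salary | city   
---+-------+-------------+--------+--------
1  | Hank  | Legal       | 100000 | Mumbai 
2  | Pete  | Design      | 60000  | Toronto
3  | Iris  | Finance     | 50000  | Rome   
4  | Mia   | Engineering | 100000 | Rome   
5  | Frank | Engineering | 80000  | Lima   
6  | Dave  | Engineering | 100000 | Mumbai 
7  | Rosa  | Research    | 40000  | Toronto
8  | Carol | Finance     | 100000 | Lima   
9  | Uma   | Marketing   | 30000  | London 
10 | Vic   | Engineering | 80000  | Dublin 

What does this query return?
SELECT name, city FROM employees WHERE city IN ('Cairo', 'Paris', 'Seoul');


Filtering: city IN ('Cairo', 'Paris', 'Seoul')
Matching: 0 rows

Empty result set (0 rows)


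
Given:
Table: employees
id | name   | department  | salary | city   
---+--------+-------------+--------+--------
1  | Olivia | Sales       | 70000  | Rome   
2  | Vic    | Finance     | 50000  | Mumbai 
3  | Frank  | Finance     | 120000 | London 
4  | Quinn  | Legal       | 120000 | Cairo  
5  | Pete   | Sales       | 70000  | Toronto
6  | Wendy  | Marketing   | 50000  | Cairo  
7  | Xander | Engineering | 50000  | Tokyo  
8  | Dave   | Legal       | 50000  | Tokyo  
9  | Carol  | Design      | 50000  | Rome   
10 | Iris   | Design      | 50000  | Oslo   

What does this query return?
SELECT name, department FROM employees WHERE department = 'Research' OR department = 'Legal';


Filtering: department = 'Research' OR 'Legal'
Matching: 2 rows

2 rows:
Quinn, Legal
Dave, Legal


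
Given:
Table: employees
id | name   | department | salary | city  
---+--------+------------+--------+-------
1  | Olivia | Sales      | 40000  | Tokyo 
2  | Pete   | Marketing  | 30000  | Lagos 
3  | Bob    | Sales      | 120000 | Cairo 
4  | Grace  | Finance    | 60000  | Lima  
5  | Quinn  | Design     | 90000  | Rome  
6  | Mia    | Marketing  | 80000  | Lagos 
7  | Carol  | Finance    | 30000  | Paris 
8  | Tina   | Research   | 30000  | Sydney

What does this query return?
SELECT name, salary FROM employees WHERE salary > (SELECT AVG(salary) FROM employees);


Subquery: AVG(salary) = 60000.0
Filtering: salary > 60000.0
  Bob (120000) -> MATCH
  Quinn (90000) -> MATCH
  Mia (80000) -> MATCH


3 rows:
Bob, 120000
Quinn, 90000
Mia, 80000


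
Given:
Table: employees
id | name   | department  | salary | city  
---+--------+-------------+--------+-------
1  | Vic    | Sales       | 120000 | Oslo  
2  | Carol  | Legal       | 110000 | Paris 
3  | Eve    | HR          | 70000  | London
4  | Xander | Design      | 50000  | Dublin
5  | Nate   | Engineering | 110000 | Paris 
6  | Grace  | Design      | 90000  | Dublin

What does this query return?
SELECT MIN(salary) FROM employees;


Salaries: 120000, 110000, 70000, 50000, 110000, 90000
MIN = 50000

50000


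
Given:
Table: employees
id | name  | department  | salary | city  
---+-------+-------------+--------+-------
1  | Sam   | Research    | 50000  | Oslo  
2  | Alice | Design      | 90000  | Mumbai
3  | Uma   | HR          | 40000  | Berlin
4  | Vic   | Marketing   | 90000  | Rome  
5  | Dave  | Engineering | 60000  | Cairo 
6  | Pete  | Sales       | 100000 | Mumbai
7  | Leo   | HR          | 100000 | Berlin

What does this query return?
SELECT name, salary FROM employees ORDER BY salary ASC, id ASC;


Sorting by salary ASC, then id ASC for ties

7 rows:
Uma, 40000
Sam, 50000
Dave, 60000
Alice, 90000
Vic, 90000
Pete, 100000
Leo, 100000


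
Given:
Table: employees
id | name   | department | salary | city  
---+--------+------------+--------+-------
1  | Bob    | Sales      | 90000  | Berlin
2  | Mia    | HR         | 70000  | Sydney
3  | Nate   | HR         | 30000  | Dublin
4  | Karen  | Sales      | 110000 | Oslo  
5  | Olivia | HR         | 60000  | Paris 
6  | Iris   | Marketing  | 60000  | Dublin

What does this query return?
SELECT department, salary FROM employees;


Projecting columns: department, salary

6 rows:
Sales, 90000
HR, 70000
HR, 30000
Sales, 110000
HR, 60000
Marketing, 60000


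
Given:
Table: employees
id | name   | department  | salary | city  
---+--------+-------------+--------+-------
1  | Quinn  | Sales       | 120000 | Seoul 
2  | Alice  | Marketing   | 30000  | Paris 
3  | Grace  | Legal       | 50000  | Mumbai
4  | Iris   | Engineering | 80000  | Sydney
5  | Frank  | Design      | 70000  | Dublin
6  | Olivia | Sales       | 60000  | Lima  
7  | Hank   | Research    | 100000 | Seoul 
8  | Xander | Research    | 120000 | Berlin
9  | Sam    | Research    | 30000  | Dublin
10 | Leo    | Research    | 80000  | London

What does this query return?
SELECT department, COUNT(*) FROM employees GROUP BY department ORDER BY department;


Assigning each row to its department group:
  Quinn -> Sales
  Alice -> Marketing
  Grace -> Legal
  Iris -> Engineering
  Frank -> Design
  Olivia -> Sales
  Hank -> Research
  Xander -> Research
  Sam -> Research
  Leo -> Research


6 groups:
Design, 1
Engineering, 1
Legal, 1
Marketing, 1
Research, 4
Sales, 2


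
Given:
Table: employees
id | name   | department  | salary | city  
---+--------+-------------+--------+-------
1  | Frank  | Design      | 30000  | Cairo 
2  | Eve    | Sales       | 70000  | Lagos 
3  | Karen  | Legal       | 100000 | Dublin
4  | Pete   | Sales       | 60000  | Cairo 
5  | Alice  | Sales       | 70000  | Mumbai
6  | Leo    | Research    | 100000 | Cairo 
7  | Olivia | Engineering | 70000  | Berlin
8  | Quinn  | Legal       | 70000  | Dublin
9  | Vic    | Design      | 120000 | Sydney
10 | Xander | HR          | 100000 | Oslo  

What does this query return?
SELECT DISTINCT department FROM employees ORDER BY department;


All 'department' values (row order): Design, Sales, Legal, Sales, Sales, Research, Engineering, Legal, Design, HR
Removing duplicates leaves 6 unique value(s).

6 values:
Design
Engineering
HR
Legal
Research
Sales


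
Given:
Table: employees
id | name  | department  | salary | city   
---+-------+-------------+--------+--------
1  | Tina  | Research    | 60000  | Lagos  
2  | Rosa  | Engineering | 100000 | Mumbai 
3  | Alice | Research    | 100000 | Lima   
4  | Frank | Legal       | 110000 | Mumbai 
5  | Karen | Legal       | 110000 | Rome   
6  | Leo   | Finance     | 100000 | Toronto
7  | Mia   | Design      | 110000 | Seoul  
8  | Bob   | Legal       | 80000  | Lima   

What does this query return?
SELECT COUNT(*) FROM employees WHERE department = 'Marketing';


Counting rows where department = 'Marketing'


0


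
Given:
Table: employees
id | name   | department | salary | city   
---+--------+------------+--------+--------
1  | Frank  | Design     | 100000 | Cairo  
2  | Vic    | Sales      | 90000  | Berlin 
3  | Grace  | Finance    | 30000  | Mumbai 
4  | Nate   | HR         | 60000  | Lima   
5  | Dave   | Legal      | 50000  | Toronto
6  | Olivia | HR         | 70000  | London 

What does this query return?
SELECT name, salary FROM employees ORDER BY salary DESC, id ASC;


Sorting by salary DESC, then id ASC for ties

6 rows:
Frank, 100000
Vic, 90000
Olivia, 70000
Nate, 60000
Dave, 50000
Grace, 30000


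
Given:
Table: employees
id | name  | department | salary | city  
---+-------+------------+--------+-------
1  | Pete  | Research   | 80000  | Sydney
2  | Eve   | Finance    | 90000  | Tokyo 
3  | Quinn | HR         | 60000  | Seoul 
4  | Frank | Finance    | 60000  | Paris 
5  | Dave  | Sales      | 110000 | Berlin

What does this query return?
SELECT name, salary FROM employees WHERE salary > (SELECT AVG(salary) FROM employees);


Subquery: AVG(salary) = 80000.0
Filtering: salary > 80000.0
  Eve (90000) -> MATCH
  Dave (110000) -> MATCH


2 rows:
Eve, 90000
Dave, 110000


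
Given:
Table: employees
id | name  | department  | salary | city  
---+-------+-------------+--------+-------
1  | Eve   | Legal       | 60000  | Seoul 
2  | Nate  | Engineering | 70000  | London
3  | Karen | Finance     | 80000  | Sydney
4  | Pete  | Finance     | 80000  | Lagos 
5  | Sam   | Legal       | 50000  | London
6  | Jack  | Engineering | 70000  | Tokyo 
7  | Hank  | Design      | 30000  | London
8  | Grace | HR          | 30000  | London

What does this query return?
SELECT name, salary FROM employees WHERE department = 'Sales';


Filtering: department = 'Sales'
Matching rows: 0

Empty result set (0 rows)


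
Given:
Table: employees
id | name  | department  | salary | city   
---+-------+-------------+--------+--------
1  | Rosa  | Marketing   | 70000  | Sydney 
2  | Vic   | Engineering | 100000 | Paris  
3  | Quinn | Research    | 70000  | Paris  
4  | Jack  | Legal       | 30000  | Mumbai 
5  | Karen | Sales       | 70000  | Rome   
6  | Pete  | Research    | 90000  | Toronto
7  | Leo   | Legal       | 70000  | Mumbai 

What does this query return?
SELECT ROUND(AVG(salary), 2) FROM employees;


SUM(salary) = 500000
COUNT = 7
ROUND(AVG, 2) = ROUND(500000 / 7, 2) = 71428.57

71428.57


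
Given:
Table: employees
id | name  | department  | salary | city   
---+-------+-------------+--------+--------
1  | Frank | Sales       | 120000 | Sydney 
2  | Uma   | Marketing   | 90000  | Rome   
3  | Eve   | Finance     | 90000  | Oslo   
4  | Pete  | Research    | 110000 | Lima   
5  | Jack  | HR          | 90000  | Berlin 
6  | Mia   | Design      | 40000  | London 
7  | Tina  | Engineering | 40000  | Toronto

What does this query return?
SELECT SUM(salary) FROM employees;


SUM(salary) = 120000 + 90000 + 90000 + 110000 + 90000 + 40000 + 40000 = 580000

580000


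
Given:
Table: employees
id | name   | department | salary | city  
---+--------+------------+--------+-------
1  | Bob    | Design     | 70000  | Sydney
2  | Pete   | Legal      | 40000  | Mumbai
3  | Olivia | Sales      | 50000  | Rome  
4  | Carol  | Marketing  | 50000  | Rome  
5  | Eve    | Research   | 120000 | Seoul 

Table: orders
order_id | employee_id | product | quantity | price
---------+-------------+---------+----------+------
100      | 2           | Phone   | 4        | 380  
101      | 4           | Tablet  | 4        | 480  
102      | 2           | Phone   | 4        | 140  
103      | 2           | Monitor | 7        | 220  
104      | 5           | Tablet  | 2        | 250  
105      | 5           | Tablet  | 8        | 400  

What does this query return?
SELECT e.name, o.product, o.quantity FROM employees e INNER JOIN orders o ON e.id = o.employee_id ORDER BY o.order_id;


Joining employees.id = orders.employee_id:
  employee Pete (id=2) -> order Phone
  employee Carol (id=4) -> order Tablet
  employee Pete (id=2) -> order Phone
  employee Pete (id=2) -> order Monitor
  employee Eve (id=5) -> order Tablet
  employee Eve (id=5) -> order Tablet


6 rows:
Pete, Phone, 4
Carol, Tablet, 4
Pete, Phone, 4
Pete, Monitor, 7
Eve, Tablet, 2
Eve, Tablet, 8


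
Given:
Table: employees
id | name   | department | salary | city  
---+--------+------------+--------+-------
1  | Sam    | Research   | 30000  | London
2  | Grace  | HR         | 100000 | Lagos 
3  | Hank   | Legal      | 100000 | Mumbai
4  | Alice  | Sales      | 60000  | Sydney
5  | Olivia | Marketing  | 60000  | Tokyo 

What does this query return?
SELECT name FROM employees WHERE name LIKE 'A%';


LIKE 'A%' matches names starting with 'A'
Matching: 1

1 rows:
Alice


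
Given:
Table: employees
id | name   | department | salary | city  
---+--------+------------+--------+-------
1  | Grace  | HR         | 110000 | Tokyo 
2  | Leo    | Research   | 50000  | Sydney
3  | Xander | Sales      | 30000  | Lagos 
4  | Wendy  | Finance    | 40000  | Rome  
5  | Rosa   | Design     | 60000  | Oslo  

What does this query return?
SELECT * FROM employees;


SELECT * returns all 5 rows with all columns

5 rows:
1, Grace, HR, 110000, Tokyo
2, Leo, Research, 50000, Sydney
3, Xander, Sales, 30000, Lagos
4, Wendy, Finance, 40000, Rome
5, Rosa, Design, 60000, Oslo


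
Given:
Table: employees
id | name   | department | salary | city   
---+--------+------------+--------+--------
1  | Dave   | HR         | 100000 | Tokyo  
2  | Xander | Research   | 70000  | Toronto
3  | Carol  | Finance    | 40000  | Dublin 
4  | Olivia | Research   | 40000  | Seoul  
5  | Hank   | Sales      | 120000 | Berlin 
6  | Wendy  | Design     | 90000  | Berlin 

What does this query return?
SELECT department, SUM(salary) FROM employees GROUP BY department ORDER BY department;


Summing salary within each department:
  Design: 90000 = 90000
  Finance: 40000 = 40000
  HR: 100000 = 100000
  Research: 70000 + 40000 = 110000
  Sales: 120000 = 120000


5 groups:
Design, 90000
Finance, 40000
HR, 100000
Research, 110000
Sales, 120000


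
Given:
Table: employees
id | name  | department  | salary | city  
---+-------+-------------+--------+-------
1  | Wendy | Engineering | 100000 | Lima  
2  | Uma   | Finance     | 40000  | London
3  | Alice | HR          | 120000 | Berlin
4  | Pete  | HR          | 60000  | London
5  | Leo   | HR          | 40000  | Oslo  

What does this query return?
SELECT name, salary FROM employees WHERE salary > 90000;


Filtering: salary > 90000
Matching: 2 rows

2 rows:
Wendy, 100000
Alice, 120000


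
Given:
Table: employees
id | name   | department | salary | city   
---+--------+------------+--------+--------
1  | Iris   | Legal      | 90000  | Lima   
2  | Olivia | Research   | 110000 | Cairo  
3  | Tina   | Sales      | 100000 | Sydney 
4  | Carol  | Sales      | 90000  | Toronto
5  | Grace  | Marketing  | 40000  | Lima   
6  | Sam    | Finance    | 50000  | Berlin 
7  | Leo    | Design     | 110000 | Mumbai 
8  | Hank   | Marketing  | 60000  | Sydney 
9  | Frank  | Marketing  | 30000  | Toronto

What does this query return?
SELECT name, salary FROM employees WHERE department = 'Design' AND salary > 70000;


Filtering: department = 'Design' AND salary > 70000
Matching: 1 rows

1 rows:
Leo, 110000


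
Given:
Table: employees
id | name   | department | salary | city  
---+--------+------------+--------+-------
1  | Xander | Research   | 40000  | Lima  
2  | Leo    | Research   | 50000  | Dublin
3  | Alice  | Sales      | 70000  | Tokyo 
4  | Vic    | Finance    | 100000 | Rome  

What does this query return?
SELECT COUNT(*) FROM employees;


COUNT(*) counts all rows

4


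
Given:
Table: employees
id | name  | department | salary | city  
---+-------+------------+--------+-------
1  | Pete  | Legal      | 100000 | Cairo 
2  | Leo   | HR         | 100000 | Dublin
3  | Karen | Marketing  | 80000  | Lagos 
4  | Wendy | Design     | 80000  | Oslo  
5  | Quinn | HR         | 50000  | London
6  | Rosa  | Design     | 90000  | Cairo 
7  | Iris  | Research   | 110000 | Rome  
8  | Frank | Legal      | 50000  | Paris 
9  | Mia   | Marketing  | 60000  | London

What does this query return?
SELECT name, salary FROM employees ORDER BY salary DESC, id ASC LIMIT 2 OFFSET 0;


Sort by salary DESC (id ASC tiebreak), then skip 0 and take 2
Rows 1 through 2

2 rows:
Iris, 110000
Pete, 100000


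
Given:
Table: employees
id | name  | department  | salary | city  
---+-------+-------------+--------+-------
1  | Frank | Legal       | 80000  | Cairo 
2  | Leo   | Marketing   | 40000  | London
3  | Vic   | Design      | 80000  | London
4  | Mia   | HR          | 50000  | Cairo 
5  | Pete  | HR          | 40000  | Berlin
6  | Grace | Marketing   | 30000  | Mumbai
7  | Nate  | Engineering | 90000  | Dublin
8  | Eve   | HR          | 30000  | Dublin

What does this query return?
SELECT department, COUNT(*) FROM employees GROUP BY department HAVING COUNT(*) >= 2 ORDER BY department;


Groups with count >= 2:
  HR: 3 -> PASS
  Marketing: 2 -> PASS
  Design: 1 -> filtered out
  Engineering: 1 -> filtered out
  Legal: 1 -> filtered out


2 groups:
HR, 3
Marketing, 2


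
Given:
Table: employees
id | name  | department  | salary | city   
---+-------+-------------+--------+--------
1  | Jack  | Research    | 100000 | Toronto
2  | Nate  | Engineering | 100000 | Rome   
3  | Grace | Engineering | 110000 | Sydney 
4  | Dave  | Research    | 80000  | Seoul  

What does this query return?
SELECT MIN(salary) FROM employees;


Salaries: 100000, 100000, 110000, 80000
MIN = 80000

80000


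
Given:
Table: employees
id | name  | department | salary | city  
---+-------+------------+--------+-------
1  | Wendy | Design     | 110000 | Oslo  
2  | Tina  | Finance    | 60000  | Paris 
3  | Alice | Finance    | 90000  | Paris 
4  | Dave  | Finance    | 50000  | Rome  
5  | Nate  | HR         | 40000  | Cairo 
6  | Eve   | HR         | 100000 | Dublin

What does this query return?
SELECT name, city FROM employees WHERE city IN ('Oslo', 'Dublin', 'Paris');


Filtering: city IN ('Oslo', 'Dublin', 'Paris')
Matching: 4 rows

4 rows:
Wendy, Oslo
Tina, Paris
Alice, Paris
Eve, Dublin


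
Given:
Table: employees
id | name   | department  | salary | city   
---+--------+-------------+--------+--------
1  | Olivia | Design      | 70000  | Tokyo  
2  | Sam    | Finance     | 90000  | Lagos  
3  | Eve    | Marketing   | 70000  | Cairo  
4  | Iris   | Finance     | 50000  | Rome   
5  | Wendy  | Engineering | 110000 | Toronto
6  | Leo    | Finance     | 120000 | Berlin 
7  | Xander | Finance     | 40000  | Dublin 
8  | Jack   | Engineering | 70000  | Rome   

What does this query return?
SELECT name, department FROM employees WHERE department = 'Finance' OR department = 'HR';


Filtering: department = 'Finance' OR 'HR'
Matching: 4 rows

4 rows:
Sam, Finance
Iris, Finance
Leo, Finance
Xander, Finance


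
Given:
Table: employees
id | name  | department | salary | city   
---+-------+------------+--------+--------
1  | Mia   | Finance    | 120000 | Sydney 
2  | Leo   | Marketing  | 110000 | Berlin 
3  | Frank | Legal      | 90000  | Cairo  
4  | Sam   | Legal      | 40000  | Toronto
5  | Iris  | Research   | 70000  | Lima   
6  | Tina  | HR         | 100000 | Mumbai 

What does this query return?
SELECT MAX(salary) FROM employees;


Salaries: 120000, 110000, 90000, 40000, 70000, 100000
MAX = 120000

120000


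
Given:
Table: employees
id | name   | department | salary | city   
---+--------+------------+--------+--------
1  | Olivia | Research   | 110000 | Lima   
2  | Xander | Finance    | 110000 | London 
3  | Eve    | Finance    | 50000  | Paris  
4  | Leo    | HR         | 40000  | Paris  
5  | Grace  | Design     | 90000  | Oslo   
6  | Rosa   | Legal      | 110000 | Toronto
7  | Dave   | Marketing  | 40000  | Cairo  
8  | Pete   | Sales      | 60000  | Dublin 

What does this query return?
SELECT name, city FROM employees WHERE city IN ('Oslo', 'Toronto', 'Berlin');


Filtering: city IN ('Oslo', 'Toronto', 'Berlin')
Matching: 2 rows

2 rows:
Grace, Oslo
Rosa, Toronto


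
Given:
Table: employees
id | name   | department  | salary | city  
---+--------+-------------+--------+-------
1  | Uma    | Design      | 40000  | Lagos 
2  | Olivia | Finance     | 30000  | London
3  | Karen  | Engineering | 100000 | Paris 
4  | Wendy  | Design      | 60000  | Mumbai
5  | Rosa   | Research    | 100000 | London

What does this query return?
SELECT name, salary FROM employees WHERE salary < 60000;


Filtering: salary < 60000
Matching: 2 rows

2 rows:
Uma, 40000
Olivia, 30000


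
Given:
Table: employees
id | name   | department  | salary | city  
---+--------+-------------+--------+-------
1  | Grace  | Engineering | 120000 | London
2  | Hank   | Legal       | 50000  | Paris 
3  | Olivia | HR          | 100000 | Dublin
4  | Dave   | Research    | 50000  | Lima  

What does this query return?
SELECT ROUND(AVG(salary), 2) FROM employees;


SUM(salary) = 320000
COUNT = 4
ROUND(AVG, 2) = ROUND(320000 / 4, 2) = 80000.0

80000.0


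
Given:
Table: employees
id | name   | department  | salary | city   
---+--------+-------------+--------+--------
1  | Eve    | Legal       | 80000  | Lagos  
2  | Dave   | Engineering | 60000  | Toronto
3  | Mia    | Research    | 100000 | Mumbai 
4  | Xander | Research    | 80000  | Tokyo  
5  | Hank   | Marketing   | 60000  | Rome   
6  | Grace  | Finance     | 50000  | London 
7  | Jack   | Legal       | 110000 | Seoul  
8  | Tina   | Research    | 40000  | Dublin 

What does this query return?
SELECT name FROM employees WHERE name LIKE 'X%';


LIKE 'X%' matches names starting with 'X'
Matching: 1

1 rows:
Xander


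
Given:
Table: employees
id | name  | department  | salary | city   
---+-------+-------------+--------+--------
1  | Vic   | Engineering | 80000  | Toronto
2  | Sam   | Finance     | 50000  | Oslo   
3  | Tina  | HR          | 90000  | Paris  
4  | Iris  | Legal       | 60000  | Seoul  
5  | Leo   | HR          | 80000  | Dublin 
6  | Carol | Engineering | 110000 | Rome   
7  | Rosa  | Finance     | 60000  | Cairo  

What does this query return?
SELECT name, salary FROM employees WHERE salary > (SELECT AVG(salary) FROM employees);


Subquery: AVG(salary) = 75714.29
Filtering: salary > 75714.29
  Vic (80000) -> MATCH
  Tina (90000) -> MATCH
  Leo (80000) -> MATCH
  Carol (110000) -> MATCH


4 rows:
Vic, 80000
Tina, 90000
Leo, 80000
Carol, 110000


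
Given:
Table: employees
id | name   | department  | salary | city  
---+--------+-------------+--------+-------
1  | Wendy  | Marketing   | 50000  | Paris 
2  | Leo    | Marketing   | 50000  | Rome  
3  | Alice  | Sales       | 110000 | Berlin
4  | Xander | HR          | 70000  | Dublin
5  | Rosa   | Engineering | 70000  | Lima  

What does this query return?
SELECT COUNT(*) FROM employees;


COUNT(*) counts all rows

5


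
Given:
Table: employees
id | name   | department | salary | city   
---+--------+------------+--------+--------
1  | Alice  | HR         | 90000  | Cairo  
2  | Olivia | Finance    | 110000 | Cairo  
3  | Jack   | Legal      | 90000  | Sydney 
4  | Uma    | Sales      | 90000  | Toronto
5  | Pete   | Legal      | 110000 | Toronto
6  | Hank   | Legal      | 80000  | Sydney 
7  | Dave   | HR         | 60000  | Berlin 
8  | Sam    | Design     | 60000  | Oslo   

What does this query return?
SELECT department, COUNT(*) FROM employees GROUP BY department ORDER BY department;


Assigning each row to its department group:
  Alice -> HR
  Olivia -> Finance
  Jack -> Legal
  Uma -> Sales
  Pete -> Legal
  Hank -> Legal
  Dave -> HR
  Sam -> Design


5 groups:
Design, 1
Finance, 1
HR, 2
Legal, 3
Sales, 1


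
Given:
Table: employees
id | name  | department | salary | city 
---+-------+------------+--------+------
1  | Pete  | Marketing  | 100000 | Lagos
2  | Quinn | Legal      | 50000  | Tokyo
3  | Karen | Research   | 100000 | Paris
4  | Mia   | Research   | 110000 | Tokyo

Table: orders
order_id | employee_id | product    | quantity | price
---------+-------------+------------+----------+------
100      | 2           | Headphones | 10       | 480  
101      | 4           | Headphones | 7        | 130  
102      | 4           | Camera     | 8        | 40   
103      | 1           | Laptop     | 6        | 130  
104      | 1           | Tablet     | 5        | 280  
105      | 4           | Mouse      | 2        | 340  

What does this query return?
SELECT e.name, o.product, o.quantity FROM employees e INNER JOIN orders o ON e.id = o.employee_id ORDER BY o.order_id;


Joining employees.id = orders.employee_id:
  employee Quinn (id=2) -> order Headphones
  employee Mia (id=4) -> order Headphones
  employee Mia (id=4) -> order Camera
  employee Pete (id=1) -> order Laptop
  employee Pete (id=1) -> order Tablet
  employee Mia (id=4) -> order Mouse


6 rows:
Quinn, Headphones, 10
Mia, Headphones, 7
Mia, Camera, 8
Pete, Laptop, 6
Pete, Tablet, 5
Mia, Mouse, 2


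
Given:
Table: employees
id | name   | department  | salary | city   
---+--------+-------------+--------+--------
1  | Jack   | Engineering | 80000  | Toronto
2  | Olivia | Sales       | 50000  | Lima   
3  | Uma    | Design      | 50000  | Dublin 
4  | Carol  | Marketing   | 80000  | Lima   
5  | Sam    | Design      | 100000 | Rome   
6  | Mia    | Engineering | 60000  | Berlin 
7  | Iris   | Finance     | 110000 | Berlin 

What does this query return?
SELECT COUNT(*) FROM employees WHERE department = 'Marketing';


Counting rows where department = 'Marketing'
  Carol -> MATCH


1


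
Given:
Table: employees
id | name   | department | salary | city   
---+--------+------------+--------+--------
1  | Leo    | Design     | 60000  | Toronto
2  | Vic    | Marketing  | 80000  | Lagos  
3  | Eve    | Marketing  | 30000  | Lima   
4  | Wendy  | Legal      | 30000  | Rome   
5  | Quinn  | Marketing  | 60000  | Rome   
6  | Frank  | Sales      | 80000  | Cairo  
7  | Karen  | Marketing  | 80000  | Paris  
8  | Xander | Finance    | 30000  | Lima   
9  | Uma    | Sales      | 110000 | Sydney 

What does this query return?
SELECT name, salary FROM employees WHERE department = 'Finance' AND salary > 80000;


Filtering: department = 'Finance' AND salary > 80000
Matching: 0 rows

Empty result set (0 rows)


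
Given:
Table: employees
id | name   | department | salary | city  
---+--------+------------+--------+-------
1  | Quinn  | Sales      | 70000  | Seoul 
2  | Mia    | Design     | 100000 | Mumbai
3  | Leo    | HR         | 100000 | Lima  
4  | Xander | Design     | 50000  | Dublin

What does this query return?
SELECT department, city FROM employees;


Projecting columns: department, city

4 rows:
Sales, Seoul
Design, Mumbai
HR, Lima
Design, Dublin


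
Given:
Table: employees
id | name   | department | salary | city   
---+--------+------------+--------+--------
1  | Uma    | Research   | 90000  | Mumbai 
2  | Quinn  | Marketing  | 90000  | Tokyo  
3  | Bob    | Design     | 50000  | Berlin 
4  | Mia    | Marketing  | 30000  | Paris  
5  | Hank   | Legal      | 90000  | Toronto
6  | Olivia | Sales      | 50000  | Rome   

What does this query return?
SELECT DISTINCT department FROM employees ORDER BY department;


All 'department' values (row order): Research, Marketing, Design, Marketing, Legal, Sales
Removing duplicates leaves 5 unique value(s).

5 values:
Design
Legal
Marketing
Research
Sales


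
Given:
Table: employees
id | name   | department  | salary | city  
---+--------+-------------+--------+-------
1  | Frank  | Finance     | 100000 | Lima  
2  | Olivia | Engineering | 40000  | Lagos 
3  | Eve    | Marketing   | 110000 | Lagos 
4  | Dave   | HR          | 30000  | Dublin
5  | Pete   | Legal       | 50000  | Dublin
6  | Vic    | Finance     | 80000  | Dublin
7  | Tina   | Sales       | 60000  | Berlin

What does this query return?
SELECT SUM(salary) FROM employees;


SUM(salary) = 100000 + 40000 + 110000 + 30000 + 50000 + 80000 + 60000 = 470000

470000


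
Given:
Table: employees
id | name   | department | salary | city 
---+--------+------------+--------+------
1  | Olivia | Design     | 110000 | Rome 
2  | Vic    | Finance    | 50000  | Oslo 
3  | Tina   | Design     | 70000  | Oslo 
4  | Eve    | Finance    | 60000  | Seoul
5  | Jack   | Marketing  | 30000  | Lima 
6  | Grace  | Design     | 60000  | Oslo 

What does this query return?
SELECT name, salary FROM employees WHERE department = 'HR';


Filtering: department = 'HR'
Matching rows: 0

Empty result set (0 rows)


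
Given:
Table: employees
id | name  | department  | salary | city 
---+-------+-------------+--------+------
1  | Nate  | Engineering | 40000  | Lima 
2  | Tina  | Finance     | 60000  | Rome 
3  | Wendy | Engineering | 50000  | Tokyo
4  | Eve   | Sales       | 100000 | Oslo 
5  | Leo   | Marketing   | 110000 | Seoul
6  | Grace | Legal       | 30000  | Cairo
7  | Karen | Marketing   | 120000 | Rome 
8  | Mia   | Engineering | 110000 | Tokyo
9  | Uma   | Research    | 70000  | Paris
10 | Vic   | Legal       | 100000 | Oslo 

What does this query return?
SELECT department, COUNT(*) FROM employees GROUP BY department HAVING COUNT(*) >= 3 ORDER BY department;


Groups with count >= 3:
  Engineering: 3 -> PASS
  Finance: 1 -> filtered out
  Legal: 2 -> filtered out
  Marketing: 2 -> filtered out
  Research: 1 -> filtered out
  Sales: 1 -> filtered out


1 groups:
Engineering, 3


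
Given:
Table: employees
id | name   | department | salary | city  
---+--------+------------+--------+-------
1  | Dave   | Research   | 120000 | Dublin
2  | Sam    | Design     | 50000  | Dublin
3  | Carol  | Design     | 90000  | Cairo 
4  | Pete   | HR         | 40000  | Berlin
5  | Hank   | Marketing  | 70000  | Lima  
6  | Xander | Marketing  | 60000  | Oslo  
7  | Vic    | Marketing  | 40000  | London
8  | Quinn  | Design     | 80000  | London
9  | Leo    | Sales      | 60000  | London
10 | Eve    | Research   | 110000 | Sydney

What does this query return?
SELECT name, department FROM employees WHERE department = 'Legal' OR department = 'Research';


Filtering: department = 'Legal' OR 'Research'
Matching: 2 rows

2 rows:
Dave, Research
Eve, Research
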